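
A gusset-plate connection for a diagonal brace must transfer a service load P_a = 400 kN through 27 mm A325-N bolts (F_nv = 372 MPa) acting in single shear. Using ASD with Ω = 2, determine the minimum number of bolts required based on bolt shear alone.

A_b = π·27²/4 = 572.6 mm².
Per-bolt allowable strength R_n/Ω = 372 × 572.6 × 1 / 1000 / 2 = 106.5 kN.
n ≥ 400 / 106.5 = 3.756 → use 4 bolts.

4 bolts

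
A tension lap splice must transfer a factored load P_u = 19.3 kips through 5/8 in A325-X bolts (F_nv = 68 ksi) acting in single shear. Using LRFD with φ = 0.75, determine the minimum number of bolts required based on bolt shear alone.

2 bolts

A_b = π·0.625²/4 = 0.3068 in².
Per-bolt design strength φR_n = 0.75 × 68 × 0.3068 × 1 = 15.65 kips.
n ≥ 19.3 / 15.65 = 1.233 → use 2 bolts.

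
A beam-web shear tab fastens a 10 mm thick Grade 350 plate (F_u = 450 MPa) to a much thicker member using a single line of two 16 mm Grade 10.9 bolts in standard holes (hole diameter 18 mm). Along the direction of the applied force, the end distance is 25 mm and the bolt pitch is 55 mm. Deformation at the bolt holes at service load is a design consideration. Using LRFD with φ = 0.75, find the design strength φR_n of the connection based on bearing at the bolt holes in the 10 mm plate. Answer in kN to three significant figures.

Per bolt r_n = 1.2 l_c t F_u ≤ 2.4 d t F_u; upper limit = 2.4 × 16 × 10 × 450 / 1000 = 172.8 kN.
Edge bolt: l_c = 25 − 18/2 = 16 mm → 1.2 × 16 × 10 × 450 / 1000 = 86.4 → r_n = 86.4 kN.
Interior bolts: l_c = 55 − 18 = 37 mm → 1.2 × 37 × 10 × 450 / 1000 = 199.8 → r_n = 172.8 kN.
R_n = 1 × 86.4 + 1 × 172.8 = 259.2 kN.
Design strength φR_n = 0.75 × 259.2 = 194 kN.

194 kN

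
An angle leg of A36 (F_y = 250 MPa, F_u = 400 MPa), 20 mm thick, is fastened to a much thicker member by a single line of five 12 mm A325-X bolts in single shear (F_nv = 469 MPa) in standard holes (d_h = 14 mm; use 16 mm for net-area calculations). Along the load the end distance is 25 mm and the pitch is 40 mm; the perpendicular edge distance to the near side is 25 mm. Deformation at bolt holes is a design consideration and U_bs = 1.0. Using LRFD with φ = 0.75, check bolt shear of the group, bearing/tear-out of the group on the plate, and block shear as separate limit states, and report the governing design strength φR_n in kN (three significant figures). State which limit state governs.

199 kN (bolt shear governs)

Bolt shear: A_b = π·12²/4 = 113.1 mm²; R_n = 469 × 113.1 × 5 × 1 / 1000 = 265.2 kN → 0.75 × 265.2 = 199 kN.
Bearing: edge l_c = 18, r_n = 172.8 kN; interior l_c = 26, r_n = 230.4 kN; R_n = 172.8 + 4·230.4 = 1094 kN → 821 kN.
Block shear: A_gv = 3700, A_nv = 2260, A_nt = 340 mm²; R_n = min(0.6F_uA_nv, 0.6F_yA_gv) + U_bs·F_u·A_nt = 678.4 kN → 509 kN.
Bolt shear governs: 199 kN.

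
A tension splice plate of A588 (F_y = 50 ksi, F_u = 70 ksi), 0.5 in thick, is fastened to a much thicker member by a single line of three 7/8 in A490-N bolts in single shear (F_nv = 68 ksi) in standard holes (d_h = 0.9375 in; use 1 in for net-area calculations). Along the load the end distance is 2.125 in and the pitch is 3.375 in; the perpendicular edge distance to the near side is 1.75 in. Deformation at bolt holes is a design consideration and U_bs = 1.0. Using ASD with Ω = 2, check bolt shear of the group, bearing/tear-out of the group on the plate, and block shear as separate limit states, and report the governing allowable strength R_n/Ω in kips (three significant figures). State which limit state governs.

61.3 kips (bolt shear governs)

Bolt shear: A_b = π·0.875²/4 = 0.6013 in²; R_n = 68 × 0.6013 × 3 × 1 = 122.7 kips → 122.7 / 2 = 61.3 kips.
Bearing: edge l_c = 1.656, r_n = 69.56 kips; interior l_c = 2.438, r_n = 73.5 kips; R_n = 69.56 + 2·73.5 = 216.6 kips → 108 kips.
Block shear: A_gv = 4.438, A_nv = 3.188, A_nt = 0.625 in²; R_n = min(0.6F_uA_nv, 0.6F_yA_gv) + U_bs·F_u·A_nt = 176.9 kips → 88.4 kips.
Bolt shear governs: 61.3 kips.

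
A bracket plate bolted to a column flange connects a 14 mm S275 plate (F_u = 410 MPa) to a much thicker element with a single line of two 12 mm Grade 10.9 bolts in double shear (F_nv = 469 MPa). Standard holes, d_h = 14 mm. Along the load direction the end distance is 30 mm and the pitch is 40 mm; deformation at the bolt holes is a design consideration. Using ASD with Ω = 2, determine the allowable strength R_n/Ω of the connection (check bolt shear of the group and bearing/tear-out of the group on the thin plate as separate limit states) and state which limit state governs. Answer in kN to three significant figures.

Bolt shear: A_b = π·12²/4 = 113.1 mm²; R_n = 469 × 113.1 × 2 × 2 / 1000 = 212.2 kN → 212.2 / 2 = 106 kN.
Bearing (1.2 l_c t F_u ≤ 2.4 d t F_u): upper limit = 2.4·12·14·410 / 1000 = 165.3 kN.
  Edge l_c = 30 − 14/2 = 23 → r_n = 158.4 kN; interior l_c = 40 − 14 = 26 → r_n = 165.3 kN.
  R_n,bearing = 1·158.4 + 1·165.3 = 323.7 kN → 323.7 / 2 = 162 kN.
Bolt shear governs: 106 kN.

106 kN (bolt shear governs)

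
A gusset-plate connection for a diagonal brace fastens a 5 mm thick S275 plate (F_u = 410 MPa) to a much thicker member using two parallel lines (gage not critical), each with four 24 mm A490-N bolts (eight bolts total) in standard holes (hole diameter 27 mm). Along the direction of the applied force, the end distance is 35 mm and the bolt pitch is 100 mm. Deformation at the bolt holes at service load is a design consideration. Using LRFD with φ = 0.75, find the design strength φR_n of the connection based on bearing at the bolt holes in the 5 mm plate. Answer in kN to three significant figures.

611 kN

Per bolt r_n = 1.2 l_c t F_u ≤ 2.4 d t F_u; upper limit = 2.4 × 24 × 5 × 410 / 1000 = 118.1 kN.
Edge bolt: l_c = 35 − 27/2 = 21.5 mm → 1.2 × 21.5 × 5 × 410 / 1000 = 52.89 → r_n = 52.89 kN.
Interior bolts: l_c = 100 − 27 = 73 mm → 1.2 × 73 × 5 × 410 / 1000 = 179.6 → r_n = 118.1 kN.
R_n = 2 × 52.89 + 6 × 118.1 = 814.3 kN.
Design strength φR_n = 0.75 × 814.3 = 611 kN.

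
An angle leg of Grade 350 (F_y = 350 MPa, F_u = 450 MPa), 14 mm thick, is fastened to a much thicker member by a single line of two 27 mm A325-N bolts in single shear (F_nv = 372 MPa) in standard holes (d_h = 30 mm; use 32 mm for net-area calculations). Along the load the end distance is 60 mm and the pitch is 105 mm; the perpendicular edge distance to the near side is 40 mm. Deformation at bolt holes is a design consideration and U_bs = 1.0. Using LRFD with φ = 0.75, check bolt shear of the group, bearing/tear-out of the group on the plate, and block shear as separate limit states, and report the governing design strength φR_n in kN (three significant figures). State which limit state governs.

Bolt shear: A_b = π·27²/4 = 572.6 mm²; R_n = 372 × 572.6 × 2 × 1 / 1000 = 426 kN → 0.75 × 426 = 319 kN.
Bearing: edge l_c = 45, r_n = 340.2 kN; interior l_c = 75, r_n = 408.2 kN; R_n = 340.2 + 1·408.2 = 748.4 kN → 561 kN.
Block shear: A_gv = 2310, A_nv = 1638, A_nt = 336 mm²; R_n = min(0.6F_uA_nv, 0.6F_yA_gv) + U_bs·F_u·A_nt = 593.5 kN → 445 kN.
Bolt shear governs: 319 kN.

319 kN (bolt shear governs)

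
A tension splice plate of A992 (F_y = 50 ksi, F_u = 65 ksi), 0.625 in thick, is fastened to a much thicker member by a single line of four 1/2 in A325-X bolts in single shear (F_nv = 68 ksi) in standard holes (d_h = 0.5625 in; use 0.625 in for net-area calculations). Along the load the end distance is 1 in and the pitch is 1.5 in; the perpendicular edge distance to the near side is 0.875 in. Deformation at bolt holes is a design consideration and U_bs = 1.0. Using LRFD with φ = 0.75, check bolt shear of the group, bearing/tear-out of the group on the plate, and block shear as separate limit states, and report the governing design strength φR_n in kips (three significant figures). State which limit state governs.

Bolt shear: A_b = π·0.5²/4 = 0.1963 in²; R_n = 68 × 0.1963 × 4 × 1 = 53.41 kips → 0.75 × 53.41 = 40.1 kips.
Bearing: edge l_c = 0.7188, r_n = 35.04 kips; interior l_c = 0.9375, r_n = 45.7 kips; R_n = 35.04 + 3·45.7 = 172.1 kips → 129 kips.
Block shear: A_gv = 3.438, A_nv = 2.07, A_nt = 0.3516 in²; R_n = min(0.6F_uA_nv, 0.6F_yA_gv) + U_bs·F_u·A_nt = 103.6 kips → 77.7 kips.
Bolt shear governs: 40.1 kips.

40.1 kips (bolt shear governs)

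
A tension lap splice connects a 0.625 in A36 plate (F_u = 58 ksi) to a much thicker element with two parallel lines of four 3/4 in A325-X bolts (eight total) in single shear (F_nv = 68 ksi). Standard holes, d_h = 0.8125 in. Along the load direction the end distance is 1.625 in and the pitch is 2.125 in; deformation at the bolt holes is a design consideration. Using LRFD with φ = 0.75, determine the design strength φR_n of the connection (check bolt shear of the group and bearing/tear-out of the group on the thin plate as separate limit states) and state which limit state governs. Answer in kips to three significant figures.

180 kips (bolt shear governs)

Bolt shear: A_b = π·0.75²/4 = 0.4418 in²; R_n = 68 × 0.4418 × 8 × 1 = 240.3 kips → 0.75 × 240.3 = 180 kips.
Bearing (1.2 l_c t F_u ≤ 2.4 d t F_u): upper limit = 2.4·0.75·0.625·58 = 65.25 kips.
  Edge l_c = 1.625 − 0.8125/2 = 1.219 → r_n = 53.02 kips; interior l_c = 2.125 − 0.8125 = 1.312 → r_n = 57.09 kips.
  R_n,bearing = 2·53.02 + 6·57.09 = 448.6 kips → 0.75 × 448.6 = 336 kips.
Bolt shear governs: 180 kips.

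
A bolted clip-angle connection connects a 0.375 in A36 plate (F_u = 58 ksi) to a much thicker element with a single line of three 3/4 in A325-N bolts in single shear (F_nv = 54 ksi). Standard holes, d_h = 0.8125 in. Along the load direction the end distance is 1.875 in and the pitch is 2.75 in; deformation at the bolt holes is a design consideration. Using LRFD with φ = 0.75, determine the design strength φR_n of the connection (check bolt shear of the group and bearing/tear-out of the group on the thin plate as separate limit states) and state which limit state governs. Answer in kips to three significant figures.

53.7 kips (bolt shear governs)

Bolt shear: A_b = π·0.75²/4 = 0.4418 in²; R_n = 54 × 0.4418 × 3 × 1 = 71.57 kips → 0.75 × 71.57 = 53.7 kips.
Bearing (1.2 l_c t F_u ≤ 2.4 d t F_u): upper limit = 2.4·0.75·0.375·58 = 39.15 kips.
  Edge l_c = 1.875 − 0.8125/2 = 1.469 → r_n = 38.33 kips; interior l_c = 2.75 − 0.8125 = 1.938 → r_n = 39.15 kips.
  R_n,bearing = 1·38.33 + 2·39.15 = 116.6 kips → 0.75 × 116.6 = 87.5 kips.
Bolt shear governs: 53.7 kips.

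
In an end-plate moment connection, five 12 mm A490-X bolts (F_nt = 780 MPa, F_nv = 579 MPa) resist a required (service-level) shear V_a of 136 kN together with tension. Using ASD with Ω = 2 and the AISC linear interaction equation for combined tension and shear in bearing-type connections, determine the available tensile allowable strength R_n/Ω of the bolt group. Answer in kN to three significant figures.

103 kN

A_b = π·12²/4 = 113.1 mm²; f_rv = 136 × 1000 / (5 × 113.1) = 240.5 MPa.
F'_nt = 1.3 F_nt − (Ω F_nt / F_nv) f_rv = 1.3·780 − (2·780/579)·240.5 = 366 MPa, capped at F_nt → F'_nt = 366 MPa.
R_n = F'_nt · A_b · n = 366 × 113.1 × 5 / 1000 = 207 kN.
Allowable strength R_n/Ω = 207 / 2 = 103 kN.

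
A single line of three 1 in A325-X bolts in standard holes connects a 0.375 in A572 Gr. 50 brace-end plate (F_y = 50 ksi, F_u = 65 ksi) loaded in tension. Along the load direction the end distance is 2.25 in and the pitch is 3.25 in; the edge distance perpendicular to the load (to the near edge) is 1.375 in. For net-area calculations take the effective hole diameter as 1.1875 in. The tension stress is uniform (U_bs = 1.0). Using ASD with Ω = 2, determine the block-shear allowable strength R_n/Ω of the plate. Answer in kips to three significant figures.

51.8 kips

Shear plane L_v = 2.25 + 2·3.25 = 8.75 in; A_gv = 8.75 × 0.375 = 3.281 in².
A_nv = (8.75 − 2.5·1.1875) × 0.375 = 2.168 in².
A_nt = (1.375 − 0.5·1.1875) × 0.375 = 0.293 in².
0.6 F_u A_nv = 84.55 kips; 0.6 F_y A_gv = 98.44 kips → shear rupture governs the shear term.
R_n = 84.55 + 1.0 × 65 × 0.293 = 103.6 kips.
Allowable strength R_n/Ω = 103.6 / 2 = 51.8 kips.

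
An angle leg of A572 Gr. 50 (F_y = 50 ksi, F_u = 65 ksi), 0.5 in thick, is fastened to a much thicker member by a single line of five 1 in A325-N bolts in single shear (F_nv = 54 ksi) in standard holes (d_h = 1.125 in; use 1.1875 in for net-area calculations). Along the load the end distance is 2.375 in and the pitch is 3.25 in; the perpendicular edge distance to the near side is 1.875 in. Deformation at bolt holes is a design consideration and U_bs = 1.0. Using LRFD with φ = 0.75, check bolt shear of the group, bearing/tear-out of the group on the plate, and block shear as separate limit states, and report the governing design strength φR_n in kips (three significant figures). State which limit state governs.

159 kips (bolt shear governs)

Bolt shear: A_b = π·1²/4 = 0.7854 in²; R_n = 54 × 0.7854 × 5 × 1 = 212.1 kips → 0.75 × 212.1 = 159 kips.
Bearing: edge l_c = 1.812, r_n = 70.69 kips; interior l_c = 2.125, r_n = 78 kips; R_n = 70.69 + 4·78 = 382.7 kips → 287 kips.
Block shear: A_gv = 7.688, A_nv = 5.016, A_nt = 0.6406 in²; R_n = min(0.6F_uA_nv, 0.6F_yA_gv) + U_bs·F_u·A_nt = 237.2 kips → 178 kips.
Bolt shear governs: 159 kips.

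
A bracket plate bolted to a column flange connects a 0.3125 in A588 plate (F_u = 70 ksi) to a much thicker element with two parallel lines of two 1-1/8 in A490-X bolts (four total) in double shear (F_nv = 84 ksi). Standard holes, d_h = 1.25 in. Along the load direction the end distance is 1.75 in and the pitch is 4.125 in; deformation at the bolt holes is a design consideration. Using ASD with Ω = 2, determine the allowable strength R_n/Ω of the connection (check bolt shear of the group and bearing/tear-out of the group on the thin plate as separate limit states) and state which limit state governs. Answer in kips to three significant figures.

88.6 kips (bearing governs)

Bolt shear: A_b = π·1.125²/4 = 0.994 in²; R_n = 84 × 0.994 × 4 × 2 = 668 kips → 668 / 2 = 334 kips.
Bearing (1.2 l_c t F_u ≤ 2.4 d t F_u): upper limit = 2.4·1.125·0.3125·70 = 59.06 kips.
  Edge l_c = 1.75 − 1.25/2 = 1.125 → r_n = 29.53 kips; interior l_c = 4.125 − 1.25 = 2.875 → r_n = 59.06 kips.
  R_n,bearing = 2·29.53 + 2·59.06 = 177.2 kips → 177.2 / 2 = 88.6 kips.
Bearing governs: 88.6 kips.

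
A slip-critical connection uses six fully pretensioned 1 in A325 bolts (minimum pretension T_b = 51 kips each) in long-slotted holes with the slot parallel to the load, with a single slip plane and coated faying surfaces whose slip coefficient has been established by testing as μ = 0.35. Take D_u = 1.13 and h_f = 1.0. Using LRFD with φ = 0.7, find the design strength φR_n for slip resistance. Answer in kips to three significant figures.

R_n = μ · D_u · h_f · T_b · n_s · n_b = 0.35 × 1.13 × 1.0 × 51 × 1 × 6 = 121 kips.
Design strength φR_n = 0.7 × 121 = 84.7 kips.

84.7 kips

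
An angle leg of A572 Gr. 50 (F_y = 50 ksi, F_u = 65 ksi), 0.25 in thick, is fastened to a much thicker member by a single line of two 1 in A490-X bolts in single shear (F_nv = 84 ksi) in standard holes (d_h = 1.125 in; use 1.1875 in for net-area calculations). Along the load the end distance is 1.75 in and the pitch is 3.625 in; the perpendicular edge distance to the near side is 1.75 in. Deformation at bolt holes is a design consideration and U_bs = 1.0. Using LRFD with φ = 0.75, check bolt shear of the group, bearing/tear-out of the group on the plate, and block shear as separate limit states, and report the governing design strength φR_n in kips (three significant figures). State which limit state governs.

40.4 kips (block shear governs)

Bolt shear: A_b = π·1²/4 = 0.7854 in²; R_n = 84 × 0.7854 × 2 × 1 = 131.9 kips → 0.75 × 131.9 = 99 kips.
Bearing: edge l_c = 1.188, r_n = 23.16 kips; interior l_c = 2.5, r_n = 39 kips; R_n = 23.16 + 1·39 = 62.16 kips → 46.6 kips.
Block shear: A_gv = 1.344, A_nv = 0.8984, A_nt = 0.2891 in²; R_n = min(0.6F_uA_nv, 0.6F_yA_gv) + U_bs·F_u·A_nt = 53.83 kips → 40.4 kips.
Block shear governs: 40.4 kips.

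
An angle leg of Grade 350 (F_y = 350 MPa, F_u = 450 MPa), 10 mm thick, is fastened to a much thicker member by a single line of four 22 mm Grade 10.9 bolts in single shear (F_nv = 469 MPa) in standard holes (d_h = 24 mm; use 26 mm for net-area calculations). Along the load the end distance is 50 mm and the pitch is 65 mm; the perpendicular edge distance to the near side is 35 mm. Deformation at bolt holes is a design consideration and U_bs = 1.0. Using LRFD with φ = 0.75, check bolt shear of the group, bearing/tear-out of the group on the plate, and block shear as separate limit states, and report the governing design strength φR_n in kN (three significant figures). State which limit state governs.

Bolt shear: A_b = π·22²/4 = 380.1 mm²; R_n = 469 × 380.1 × 4 × 1 / 1000 = 713.1 kN → 0.75 × 713.1 = 535 kN.
Bearing: edge l_c = 38, r_n = 205.2 kN; interior l_c = 41, r_n = 221.4 kN; R_n = 205.2 + 3·221.4 = 869.4 kN → 652 kN.
Block shear: A_gv = 2450, A_nv = 1540, A_nt = 220 mm²; R_n = min(0.6F_uA_nv, 0.6F_yA_gv) + U_bs·F_u·A_nt = 514.8 kN → 386 kN.
Block shear governs: 386 kN.

386 kN (block shear governs)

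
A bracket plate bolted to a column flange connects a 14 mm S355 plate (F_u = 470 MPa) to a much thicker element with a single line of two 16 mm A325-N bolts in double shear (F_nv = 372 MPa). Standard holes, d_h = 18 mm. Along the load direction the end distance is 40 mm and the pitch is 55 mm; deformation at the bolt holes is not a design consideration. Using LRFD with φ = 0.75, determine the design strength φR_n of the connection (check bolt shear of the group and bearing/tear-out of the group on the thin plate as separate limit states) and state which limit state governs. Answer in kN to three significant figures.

224 kN (bolt shear governs)

Bolt shear: A_b = π·16²/4 = 201.1 mm²; R_n = 372 × 201.1 × 2 × 2 / 1000 = 299.2 kN → 0.75 × 299.2 = 224 kN.
Bearing (1.5 l_c t F_u ≤ 3.0 d t F_u): upper limit = 3.0·16·14·470 / 1000 = 315.8 kN.
  Edge l_c = 40 − 18/2 = 31 → r_n = 306 kN; interior l_c = 55 − 18 = 37 → r_n = 315.8 kN.
  R_n,bearing = 1·306 + 1·315.8 = 621.8 kN → 0.75 × 621.8 = 466 kN.
Bolt shear governs: 224 kN.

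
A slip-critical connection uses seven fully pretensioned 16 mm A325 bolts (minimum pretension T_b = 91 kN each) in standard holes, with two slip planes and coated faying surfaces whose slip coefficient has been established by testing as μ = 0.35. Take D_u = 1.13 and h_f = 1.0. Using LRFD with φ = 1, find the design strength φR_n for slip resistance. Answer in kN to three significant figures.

504 kN

R_n = μ · D_u · h_f · T_b · n_s · n_b = 0.35 × 1.13 × 1.0 × 91 × 2 × 7 = 503.9 kN.
Design strength φR_n = 1 × 503.9 = 504 kN.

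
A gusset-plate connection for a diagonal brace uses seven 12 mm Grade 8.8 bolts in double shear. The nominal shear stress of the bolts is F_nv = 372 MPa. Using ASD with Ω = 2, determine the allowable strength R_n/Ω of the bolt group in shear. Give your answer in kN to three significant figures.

295 kN

A_b = π × 12² / 4 = 113.1 mm².
R_n = F_nv · A_b · n · n_s = 372 × 113.1 × 7 × 2 / 1000 = 589 kN.
Allowable strength R_n/Ω = 589 / 2 = 295 kN.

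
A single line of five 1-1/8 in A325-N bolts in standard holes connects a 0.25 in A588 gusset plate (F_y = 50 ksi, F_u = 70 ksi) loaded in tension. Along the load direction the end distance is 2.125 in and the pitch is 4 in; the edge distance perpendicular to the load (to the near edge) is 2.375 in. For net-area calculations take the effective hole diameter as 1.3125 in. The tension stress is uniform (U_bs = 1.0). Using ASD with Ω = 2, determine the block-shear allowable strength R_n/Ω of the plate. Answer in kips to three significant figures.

79.2 kips

Shear plane L_v = 2.125 + 4·4 = 18.12 in; A_gv = 18.12 × 0.25 = 4.531 in².
A_nv = (18.12 − 4.5·1.3125) × 0.25 = 3.055 in².
A_nt = (2.375 − 0.5·1.3125) × 0.25 = 0.4297 in².
0.6 F_u A_nv = 128.3 kips; 0.6 F_y A_gv = 135.9 kips → shear rupture governs the shear term.
R_n = 128.3 + 1.0 × 70 × 0.4297 = 158.4 kips.
Allowable strength R_n/Ω = 158.4 / 2 = 79.2 kips.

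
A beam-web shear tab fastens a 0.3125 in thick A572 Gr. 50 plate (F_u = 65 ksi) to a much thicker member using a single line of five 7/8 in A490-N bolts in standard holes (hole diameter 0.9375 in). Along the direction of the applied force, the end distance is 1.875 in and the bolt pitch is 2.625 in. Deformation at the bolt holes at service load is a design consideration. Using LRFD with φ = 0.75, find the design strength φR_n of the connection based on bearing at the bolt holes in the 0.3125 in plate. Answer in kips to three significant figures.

Per bolt r_n = 1.2 l_c t F_u ≤ 2.4 d t F_u; upper limit = 2.4 × 0.875 × 0.3125 × 65 = 42.66 kips.
Edge bolt: l_c = 1.875 − 0.9375/2 = 1.406 in → 1.2 × 1.406 × 0.3125 × 65 = 34.28 → r_n = 34.28 kips.
Interior bolts: l_c = 2.625 − 0.9375 = 1.688 in → 1.2 × 1.688 × 0.3125 × 65 = 41.13 → r_n = 41.13 kips.
R_n = 1 × 34.28 + 4 × 41.13 = 198.8 kips.
Design strength φR_n = 0.75 × 198.8 = 149 kips.

149 kips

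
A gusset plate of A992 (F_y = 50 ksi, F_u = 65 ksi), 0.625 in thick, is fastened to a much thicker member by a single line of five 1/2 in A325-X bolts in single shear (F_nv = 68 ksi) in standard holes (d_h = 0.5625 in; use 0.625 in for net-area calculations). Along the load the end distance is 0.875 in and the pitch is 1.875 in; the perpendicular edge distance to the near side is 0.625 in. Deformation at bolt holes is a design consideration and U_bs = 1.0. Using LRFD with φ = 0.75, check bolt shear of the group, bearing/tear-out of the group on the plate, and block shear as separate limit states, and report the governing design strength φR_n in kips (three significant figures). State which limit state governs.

Bolt shear: A_b = π·0.5²/4 = 0.1963 in²; R_n = 68 × 0.1963 × 5 × 1 = 66.76 kips → 0.75 × 66.76 = 50.1 kips.
Bearing: edge l_c = 0.5938, r_n = 28.95 kips; interior l_c = 1.312, r_n = 48.75 kips; R_n = 28.95 + 4·48.75 = 223.9 kips → 168 kips.
Block shear: A_gv = 5.234, A_nv = 3.477, A_nt = 0.1953 in²; R_n = min(0.6F_uA_nv, 0.6F_yA_gv) + U_bs·F_u·A_nt = 148.3 kips → 111 kips.
Bolt shear governs: 50.1 kips.

50.1 kips (bolt shear governs)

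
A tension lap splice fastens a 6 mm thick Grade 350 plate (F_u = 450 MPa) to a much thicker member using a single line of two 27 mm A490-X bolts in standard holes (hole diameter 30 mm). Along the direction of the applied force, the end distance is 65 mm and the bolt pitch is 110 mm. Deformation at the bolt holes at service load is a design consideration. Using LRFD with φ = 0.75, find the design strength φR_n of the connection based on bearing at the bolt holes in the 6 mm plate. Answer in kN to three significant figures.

253 kN

Per bolt r_n = 1.2 l_c t F_u ≤ 2.4 d t F_u; upper limit = 2.4 × 27 × 6 × 450 / 1000 = 175 kN.
Edge bolt: l_c = 65 − 30/2 = 50 mm → 1.2 × 50 × 6 × 450 / 1000 = 162 → r_n = 162 kN.
Interior bolts: l_c = 110 − 30 = 80 mm → 1.2 × 80 × 6 × 450 / 1000 = 259.2 → r_n = 175 kN.
R_n = 1 × 162 + 1 × 175 = 337 kN.
Design strength φR_n = 0.75 × 337 = 253 kN.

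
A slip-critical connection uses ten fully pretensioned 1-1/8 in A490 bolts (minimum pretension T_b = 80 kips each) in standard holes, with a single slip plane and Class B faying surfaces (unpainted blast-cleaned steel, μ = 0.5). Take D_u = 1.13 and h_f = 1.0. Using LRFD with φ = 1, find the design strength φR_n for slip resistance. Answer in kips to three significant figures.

452 kips

R_n = μ · D_u · h_f · T_b · n_s · n_b = 0.5 × 1.13 × 1.0 × 80 × 1 × 10 = 452 kips.
Design strength φR_n = 1 × 452 = 452 kips.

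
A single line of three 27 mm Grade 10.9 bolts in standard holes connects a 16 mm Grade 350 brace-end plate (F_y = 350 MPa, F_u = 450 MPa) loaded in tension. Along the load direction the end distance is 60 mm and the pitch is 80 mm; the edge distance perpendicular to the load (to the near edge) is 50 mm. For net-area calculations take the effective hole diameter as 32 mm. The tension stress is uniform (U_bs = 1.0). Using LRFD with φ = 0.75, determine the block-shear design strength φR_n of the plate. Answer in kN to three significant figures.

637 kN

Shear plane L_v = 60 + 2·80 = 220 mm; A_gv = 220 × 16 = 3520 mm².
A_nv = (220 − 2.5·32) × 16 = 2240 mm².
A_nt = (50 − 0.5·32) × 16 = 544 mm².
0.6 F_u A_nv = 604.8 kN; 0.6 F_y A_gv = 739.2 kN → shear rupture governs the shear term.
R_n = 604.8 + 1.0 × 450 × 544 / 1000 = 849.6 kN.
Design strength φR_n = 0.75 × 849.6 = 637 kN.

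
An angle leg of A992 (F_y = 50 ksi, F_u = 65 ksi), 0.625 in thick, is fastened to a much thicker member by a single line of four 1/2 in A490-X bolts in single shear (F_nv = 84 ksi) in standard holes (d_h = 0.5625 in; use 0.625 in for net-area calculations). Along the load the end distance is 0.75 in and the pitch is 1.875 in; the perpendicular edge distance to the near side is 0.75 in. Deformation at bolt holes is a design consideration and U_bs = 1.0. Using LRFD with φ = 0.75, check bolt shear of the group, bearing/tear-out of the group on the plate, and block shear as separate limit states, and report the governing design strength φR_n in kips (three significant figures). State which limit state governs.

49.5 kips (bolt shear governs)

Bolt shear: A_b = π·0.5²/4 = 0.1963 in²; R_n = 84 × 0.1963 × 4 × 1 = 65.97 kips → 0.75 × 65.97 = 49.5 kips.
Bearing: edge l_c = 0.4688, r_n = 22.85 kips; interior l_c = 1.312, r_n = 48.75 kips; R_n = 22.85 + 3·48.75 = 169.1 kips → 127 kips.
Block shear: A_gv = 3.984, A_nv = 2.617, A_nt = 0.2734 in²; R_n = min(0.6F_uA_nv, 0.6F_yA_gv) + U_bs·F_u·A_nt = 119.8 kips → 89.9 kips.
Bolt shear governs: 49.5 kips.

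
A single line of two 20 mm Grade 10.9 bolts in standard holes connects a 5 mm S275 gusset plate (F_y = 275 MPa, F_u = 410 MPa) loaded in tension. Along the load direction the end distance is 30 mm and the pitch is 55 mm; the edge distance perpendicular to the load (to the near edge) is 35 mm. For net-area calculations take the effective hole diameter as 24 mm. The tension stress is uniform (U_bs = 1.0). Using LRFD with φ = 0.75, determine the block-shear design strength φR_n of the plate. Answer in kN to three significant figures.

80.6 kN

Shear plane L_v = 30 + 1·55 = 85 mm; A_gv = 85 × 5 = 425 mm².
A_nv = (85 − 1.5·24) × 5 = 245 mm².
A_nt = (35 − 0.5·24) × 5 = 115 mm².
0.6 F_u A_nv = 60.27 kN; 0.6 F_y A_gv = 70.12 kN → shear rupture governs the shear term.
R_n = 60.27 + 1.0 × 410 × 115 / 1000 = 107.4 kN.
Design strength φR_n = 0.75 × 107.4 = 80.6 kN.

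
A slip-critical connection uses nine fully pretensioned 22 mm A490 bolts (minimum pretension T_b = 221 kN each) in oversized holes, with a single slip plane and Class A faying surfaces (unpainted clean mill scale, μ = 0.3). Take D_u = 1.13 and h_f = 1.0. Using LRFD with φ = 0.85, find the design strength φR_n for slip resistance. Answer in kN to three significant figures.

573 kN

R_n = μ · D_u · h_f · T_b · n_s · n_b = 0.3 × 1.13 × 1.0 × 221 × 1 × 9 = 674.3 kN.
Design strength φR_n = 0.85 × 674.3 = 573 kN.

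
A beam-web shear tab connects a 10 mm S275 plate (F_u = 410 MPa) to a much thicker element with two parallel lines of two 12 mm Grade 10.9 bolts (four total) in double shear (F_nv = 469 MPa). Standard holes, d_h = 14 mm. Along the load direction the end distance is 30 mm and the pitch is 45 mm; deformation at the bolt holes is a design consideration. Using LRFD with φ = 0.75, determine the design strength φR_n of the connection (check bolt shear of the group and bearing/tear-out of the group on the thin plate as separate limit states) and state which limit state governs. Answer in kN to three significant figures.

318 kN (bolt shear governs)

Bolt shear: A_b = π·12²/4 = 113.1 mm²; R_n = 469 × 113.1 × 4 × 2 / 1000 = 424.3 kN → 0.75 × 424.3 = 318 kN.
Bearing (1.2 l_c t F_u ≤ 2.4 d t F_u): upper limit = 2.4·12·10·410 / 1000 = 118.1 kN.
  Edge l_c = 30 − 14/2 = 23 → r_n = 113.2 kN; interior l_c = 45 − 14 = 31 → r_n = 118.1 kN.
  R_n,bearing = 2·113.2 + 2·118.1 = 462.5 kN → 0.75 × 462.5 = 347 kN.
Bolt shear governs: 318 kN.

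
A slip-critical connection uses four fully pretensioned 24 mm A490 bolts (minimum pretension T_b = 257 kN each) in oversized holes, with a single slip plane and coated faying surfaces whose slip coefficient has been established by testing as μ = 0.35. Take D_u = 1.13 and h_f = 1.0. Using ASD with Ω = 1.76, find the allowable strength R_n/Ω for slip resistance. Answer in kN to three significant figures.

R_n = μ · D_u · h_f · T_b · n_s · n_b = 0.35 × 1.13 × 1.0 × 257 × 1 × 4 = 406.6 kN.
Allowable strength R_n/Ω = 406.6 / 1.76 = 231 kN.

231 kN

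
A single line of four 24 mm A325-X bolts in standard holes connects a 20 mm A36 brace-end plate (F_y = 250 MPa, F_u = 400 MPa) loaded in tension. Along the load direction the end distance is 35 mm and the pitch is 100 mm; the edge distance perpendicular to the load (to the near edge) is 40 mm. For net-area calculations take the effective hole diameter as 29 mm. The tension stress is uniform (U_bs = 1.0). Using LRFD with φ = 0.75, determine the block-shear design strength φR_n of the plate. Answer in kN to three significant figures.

Shear plane L_v = 35 + 3·100 = 335 mm; A_gv = 335 × 20 = 6700 mm².
A_nv = (335 − 3.5·29) × 20 = 4670 mm².
A_nt = (40 − 0.5·29) × 20 = 510 mm².
0.6 F_u A_nv = 1121 kN; 0.6 F_y A_gv = 1005 kN → shear yielding governs the shear term.
R_n = 1005 + 1.0 × 400 × 510 / 1000 = 1209 kN.
Design strength φR_n = 0.75 × 1209 = 907 kN.

907 kN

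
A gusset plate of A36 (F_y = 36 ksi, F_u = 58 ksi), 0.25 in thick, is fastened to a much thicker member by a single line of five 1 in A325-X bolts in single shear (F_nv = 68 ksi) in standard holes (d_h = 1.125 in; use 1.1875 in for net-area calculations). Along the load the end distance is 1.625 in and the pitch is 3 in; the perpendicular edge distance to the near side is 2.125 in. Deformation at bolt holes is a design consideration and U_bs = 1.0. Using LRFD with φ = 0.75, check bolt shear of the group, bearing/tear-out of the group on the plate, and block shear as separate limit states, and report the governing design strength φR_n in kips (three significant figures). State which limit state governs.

Bolt shear: A_b = π·1²/4 = 0.7854 in²; R_n = 68 × 0.7854 × 5 × 1 = 267 kips → 0.75 × 267 = 200 kips.
Bearing: edge l_c = 1.062, r_n = 18.49 kips; interior l_c = 1.875, r_n = 32.62 kips; R_n = 18.49 + 4·32.62 = 149 kips → 112 kips.
Block shear: A_gv = 3.406, A_nv = 2.07, A_nt = 0.3828 in²; R_n = min(0.6F_uA_nv, 0.6F_yA_gv) + U_bs·F_u·A_nt = 94.25 kips → 70.7 kips.
Block shear governs: 70.7 kips.

70.7 kips (block shear governs)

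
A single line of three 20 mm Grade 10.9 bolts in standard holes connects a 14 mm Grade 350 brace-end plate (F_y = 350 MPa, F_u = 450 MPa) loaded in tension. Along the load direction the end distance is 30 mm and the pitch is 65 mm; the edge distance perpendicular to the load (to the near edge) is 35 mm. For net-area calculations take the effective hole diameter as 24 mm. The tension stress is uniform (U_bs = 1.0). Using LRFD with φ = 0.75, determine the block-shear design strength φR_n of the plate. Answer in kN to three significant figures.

Shear plane L_v = 30 + 2·65 = 160 mm; A_gv = 160 × 14 = 2240 mm².
A_nv = (160 − 2.5·24) × 14 = 1400 mm².
A_nt = (35 − 0.5·24) × 14 = 322 mm².
0.6 F_u A_nv = 378 kN; 0.6 F_y A_gv = 470.4 kN → shear rupture governs the shear term.
R_n = 378 + 1.0 × 450 × 322 / 1000 = 522.9 kN.
Design strength φR_n = 0.75 × 522.9 = 392 kN.

392 kN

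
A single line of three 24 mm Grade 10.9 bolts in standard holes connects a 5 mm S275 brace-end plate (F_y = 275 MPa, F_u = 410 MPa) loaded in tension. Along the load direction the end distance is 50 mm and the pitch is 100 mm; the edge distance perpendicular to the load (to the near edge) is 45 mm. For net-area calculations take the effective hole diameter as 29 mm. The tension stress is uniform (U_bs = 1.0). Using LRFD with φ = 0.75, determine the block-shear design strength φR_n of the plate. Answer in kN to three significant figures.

202 kN

Shear plane L_v = 50 + 2·100 = 250 mm; A_gv = 250 × 5 = 1250 mm².
A_nv = (250 − 2.5·29) × 5 = 887.5 mm².
A_nt = (45 − 0.5·29) × 5 = 152.5 mm².
0.6 F_u A_nv = 218.3 kN; 0.6 F_y A_gv = 206.2 kN → shear yielding governs the shear term.
R_n = 206.2 + 1.0 × 410 × 152.5 / 1000 = 268.8 kN.
Design strength φR_n = 0.75 × 268.8 = 202 kN.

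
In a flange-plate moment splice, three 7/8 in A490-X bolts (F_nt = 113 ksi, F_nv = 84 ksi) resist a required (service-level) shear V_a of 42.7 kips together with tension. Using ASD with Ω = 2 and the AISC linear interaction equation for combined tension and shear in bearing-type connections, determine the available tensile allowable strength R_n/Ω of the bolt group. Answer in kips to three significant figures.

75.1 kips

A_b = π·0.875²/4 = 0.6013 in²; f_rv = 42.7 / (3 × 0.6013) = 23.67 ksi.
F'_nt = 1.3 F_nt − (Ω F_nt / F_nv) f_rv = 1.3·113 − (2·113/84)·23.67 = 83.22 ksi, capped at F_nt → F'_nt = 83.22 ksi.
R_n = F'_nt · A_b · n = 83.22 × 0.6013 × 3 = 150.1 kips.
Allowable strength R_n/Ω = 150.1 / 2 = 75.1 kips.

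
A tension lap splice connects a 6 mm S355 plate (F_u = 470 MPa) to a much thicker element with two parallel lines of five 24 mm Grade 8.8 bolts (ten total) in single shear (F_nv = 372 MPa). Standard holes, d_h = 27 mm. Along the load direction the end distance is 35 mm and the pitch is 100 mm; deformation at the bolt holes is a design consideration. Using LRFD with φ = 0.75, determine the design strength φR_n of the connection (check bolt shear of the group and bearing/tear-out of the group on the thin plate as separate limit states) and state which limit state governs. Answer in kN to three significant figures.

Bolt shear: A_b = π·24²/4 = 452.4 mm²; R_n = 372 × 452.4 × 10 × 1 / 1000 = 1683 kN → 0.75 × 1683 = 1260 kN.
Bearing (1.2 l_c t F_u ≤ 2.4 d t F_u): upper limit = 2.4·24·6·470 / 1000 = 162.4 kN.
  Edge l_c = 35 − 27/2 = 21.5 → r_n = 72.76 kN; interior l_c = 100 − 27 = 73 → r_n = 162.4 kN.
  R_n,bearing = 2·72.76 + 8·162.4 = 1445 kN → 0.75 × 1445 = 1080 kN.
Bearing governs: 1080 kN.

1080 kN (bearing governs)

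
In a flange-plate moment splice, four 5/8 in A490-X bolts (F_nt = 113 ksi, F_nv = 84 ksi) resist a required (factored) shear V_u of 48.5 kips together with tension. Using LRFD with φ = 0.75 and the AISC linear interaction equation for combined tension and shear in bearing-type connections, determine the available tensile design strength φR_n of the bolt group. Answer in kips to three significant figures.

70 kips

A_b = π·0.625²/4 = 0.3068 in²; f_rv = 48.5 / (4 × 0.3068) = 39.52 ksi.
F'_nt = 1.3 F_nt − (F_nt / φF_nv) f_rv = 1.3·113 − (113/(0.75·84))·39.52 = 76.01 ksi, capped at F_nt → F'_nt = 76.01 ksi.
R_n = F'_nt · A_b · n = 76.01 × 0.3068 × 4 = 93.28 kips.
Design strength φR_n = 0.75 × 93.28 = 70 kips.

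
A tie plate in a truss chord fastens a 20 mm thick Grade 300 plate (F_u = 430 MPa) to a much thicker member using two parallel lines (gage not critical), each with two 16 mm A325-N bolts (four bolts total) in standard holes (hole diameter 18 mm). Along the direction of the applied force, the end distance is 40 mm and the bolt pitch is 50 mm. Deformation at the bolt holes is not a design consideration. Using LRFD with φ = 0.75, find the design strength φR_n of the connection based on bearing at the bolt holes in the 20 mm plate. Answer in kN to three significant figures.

Per bolt r_n = 1.5 l_c t F_u ≤ 3.0 d t F_u; upper limit = 3.0 × 16 × 20 × 430 / 1000 = 412.8 kN.
Edge bolt: l_c = 40 − 18/2 = 31 mm → 1.5 × 31 × 20 × 430 / 1000 = 399.9 → r_n = 399.9 kN.
Interior bolts: l_c = 50 − 18 = 32 mm → 1.5 × 32 × 20 × 430 / 1000 = 412.8 → r_n = 412.8 kN.
R_n = 2 × 399.9 + 2 × 412.8 = 1625 kN.
Design strength φR_n = 0.75 × 1625 = 1220 kN.

1220 kN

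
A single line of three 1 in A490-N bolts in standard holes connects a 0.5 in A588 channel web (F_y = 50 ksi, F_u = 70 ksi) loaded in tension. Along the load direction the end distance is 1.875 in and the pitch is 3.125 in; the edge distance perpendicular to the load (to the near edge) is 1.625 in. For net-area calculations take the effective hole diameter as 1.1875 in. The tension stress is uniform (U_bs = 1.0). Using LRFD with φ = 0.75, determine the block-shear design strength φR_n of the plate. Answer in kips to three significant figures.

Shear plane L_v = 1.875 + 2·3.125 = 8.125 in; A_gv = 8.125 × 0.5 = 4.062 in².
A_nv = (8.125 − 2.5·1.1875) × 0.5 = 2.578 in².
A_nt = (1.625 − 0.5·1.1875) × 0.5 = 0.5156 in².
0.6 F_u A_nv = 108.3 kips; 0.6 F_y A_gv = 121.9 kips → shear rupture governs the shear term.
R_n = 108.3 + 1.0 × 70 × 0.5156 = 144.4 kips.
Design strength φR_n = 0.75 × 144.4 = 108 kips.

108 kips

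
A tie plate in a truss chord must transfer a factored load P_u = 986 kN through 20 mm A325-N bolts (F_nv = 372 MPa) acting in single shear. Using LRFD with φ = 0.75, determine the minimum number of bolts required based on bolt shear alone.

A_b = π·20²/4 = 314.2 mm².
Per-bolt design strength φR_n = 0.75 × 372 × 314.2 × 1 / 1000 = 87.65 kN.
n ≥ 986 / 87.65 = 11.25 → use 12 bolts.

12 bolts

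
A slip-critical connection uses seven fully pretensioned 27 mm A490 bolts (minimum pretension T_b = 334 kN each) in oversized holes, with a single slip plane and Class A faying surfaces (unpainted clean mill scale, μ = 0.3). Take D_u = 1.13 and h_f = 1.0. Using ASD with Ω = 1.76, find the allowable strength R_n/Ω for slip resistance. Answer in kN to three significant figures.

R_n = μ · D_u · h_f · T_b · n_s · n_b = 0.3 × 1.13 × 1.0 × 334 × 1 × 7 = 792.6 kN.
Allowable strength R_n/Ω = 792.6 / 1.76 = 450 kN.

450 kN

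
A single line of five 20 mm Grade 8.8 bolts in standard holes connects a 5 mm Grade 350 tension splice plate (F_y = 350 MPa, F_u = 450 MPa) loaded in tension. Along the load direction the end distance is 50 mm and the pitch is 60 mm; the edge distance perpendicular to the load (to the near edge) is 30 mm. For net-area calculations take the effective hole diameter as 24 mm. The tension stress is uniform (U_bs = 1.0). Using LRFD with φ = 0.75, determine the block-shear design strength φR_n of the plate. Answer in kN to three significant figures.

Shear plane L_v = 50 + 4·60 = 290 mm; A_gv = 290 × 5 = 1450 mm².
A_nv = (290 − 4.5·24) × 5 = 910 mm².
A_nt = (30 − 0.5·24) × 5 = 90 mm².
0.6 F_u A_nv = 245.7 kN; 0.6 F_y A_gv = 304.5 kN → shear rupture governs the shear term.
R_n = 245.7 + 1.0 × 450 × 90 / 1000 = 286.2 kN.
Design strength φR_n = 0.75 × 286.2 = 215 kN.

215 kN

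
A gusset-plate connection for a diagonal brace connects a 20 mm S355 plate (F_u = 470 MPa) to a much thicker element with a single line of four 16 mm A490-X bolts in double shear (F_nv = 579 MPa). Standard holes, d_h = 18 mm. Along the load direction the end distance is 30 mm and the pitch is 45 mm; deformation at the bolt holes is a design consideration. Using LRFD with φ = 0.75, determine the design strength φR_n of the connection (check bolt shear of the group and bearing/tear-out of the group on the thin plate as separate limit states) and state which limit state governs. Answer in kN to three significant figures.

Bolt shear: A_b = π·16²/4 = 201.1 mm²; R_n = 579 × 201.1 × 4 × 2 / 1000 = 931.3 kN → 0.75 × 931.3 = 698 kN.
Bearing (1.2 l_c t F_u ≤ 2.4 d t F_u): upper limit = 2.4·16·20·470 / 1000 = 361 kN.
  Edge l_c = 30 − 18/2 = 21 → r_n = 236.9 kN; interior l_c = 45 − 18 = 27 → r_n = 304.6 kN.
  R_n,bearing = 1·236.9 + 3·304.6 = 1151 kN → 0.75 × 1151 = 863 kN.
Bolt shear governs: 698 kN.

698 kN (bolt shear governs)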